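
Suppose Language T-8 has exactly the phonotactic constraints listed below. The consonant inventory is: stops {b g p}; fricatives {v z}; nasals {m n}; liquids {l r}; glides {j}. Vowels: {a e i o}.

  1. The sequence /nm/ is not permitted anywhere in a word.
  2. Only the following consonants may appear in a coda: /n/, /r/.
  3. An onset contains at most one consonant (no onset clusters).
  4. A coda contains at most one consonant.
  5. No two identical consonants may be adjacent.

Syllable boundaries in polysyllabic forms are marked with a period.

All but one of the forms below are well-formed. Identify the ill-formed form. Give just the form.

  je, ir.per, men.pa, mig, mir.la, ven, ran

je — σ1 onset /j/, coda /∅/ ok → well-formed
ir.per — σ1 onset /∅/, coda /r/ ok; σ2 onset /p/, coda /r/ ok → well-formed
men.pa — σ1 onset /m/, coda /n/ ok; σ2 onset /p/, coda /∅/ ok → well-formed
mig — violates constraint 2: syllable 1 coda contains /g/, which is not a licensed coda consonant → ill-formed
mir.la — σ1 onset /m/, coda /r/ ok; σ2 onset /l/, coda /∅/ ok → well-formed
ven — σ1 onset /v/, coda /n/ ok → well-formed
ran — σ1 onset /r/, coda /n/ ok → well-formed

mig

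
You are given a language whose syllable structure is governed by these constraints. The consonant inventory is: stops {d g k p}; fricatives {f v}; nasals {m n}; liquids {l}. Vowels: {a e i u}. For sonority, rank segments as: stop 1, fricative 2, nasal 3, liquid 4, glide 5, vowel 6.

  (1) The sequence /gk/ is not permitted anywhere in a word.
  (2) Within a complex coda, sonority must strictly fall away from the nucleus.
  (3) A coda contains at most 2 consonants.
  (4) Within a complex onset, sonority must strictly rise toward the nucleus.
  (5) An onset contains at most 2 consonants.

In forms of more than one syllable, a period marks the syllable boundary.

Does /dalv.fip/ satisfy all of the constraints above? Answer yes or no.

/dalv.fip/ — σ1 onset /d/, coda /lv/ (4→2 falls) ok; σ2 onset /f/, coda /p/ ok → well-formed

yes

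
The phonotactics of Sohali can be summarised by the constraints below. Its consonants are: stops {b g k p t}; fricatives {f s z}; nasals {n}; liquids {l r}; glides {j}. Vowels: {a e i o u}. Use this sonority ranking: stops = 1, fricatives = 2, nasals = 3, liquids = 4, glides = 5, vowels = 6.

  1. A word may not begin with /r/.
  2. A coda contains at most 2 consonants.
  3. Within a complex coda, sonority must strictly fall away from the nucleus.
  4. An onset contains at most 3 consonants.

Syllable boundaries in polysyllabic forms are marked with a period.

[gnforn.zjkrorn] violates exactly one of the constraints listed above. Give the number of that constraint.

[gnforn.zjkrorn]: syllable 2 onset /zjkr/ has 4 consonants (> 3).
This is a violation of constraint 4: "An onset contains at most 3 consonants."
The remaining constraints (1, 2, 3) are satisfied.

4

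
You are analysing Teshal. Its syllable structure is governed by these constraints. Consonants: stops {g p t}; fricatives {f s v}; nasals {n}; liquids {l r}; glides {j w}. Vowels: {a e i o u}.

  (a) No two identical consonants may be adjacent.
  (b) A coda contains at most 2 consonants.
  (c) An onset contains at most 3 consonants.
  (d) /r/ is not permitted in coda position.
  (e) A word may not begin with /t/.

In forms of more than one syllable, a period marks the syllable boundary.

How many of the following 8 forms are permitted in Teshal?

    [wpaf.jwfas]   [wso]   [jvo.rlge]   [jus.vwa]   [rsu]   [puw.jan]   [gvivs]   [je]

[wpaf.jwfas] — σ1 onset /wp/ (2C), coda /f/ ok; σ2 onset /jwf/ (3C), coda /s/ ok → permitted
[wso] — σ1 onset /ws/ (2C), coda /∅/ ok → permitted
[jvo.rlge] — σ1 onset /jv/ (2C), coda /∅/ ok; σ2 onset /rlg/ (3C), coda /∅/ ok → permitted
[jus.vwa] — σ1 onset /j/, coda /s/ ok; σ2 onset /vw/ (2C), coda /∅/ ok → permitted
[rsu] — σ1 onset /rs/ (2C), coda /∅/ ok → permitted
[puw.jan] — σ1 onset /p/, coda /w/ ok; σ2 onset /j/, coda /n/ ok → permitted
[gvivs] — σ1 onset /gv/ (2C), coda /vs/ (2C) ok → permitted
[je] — σ1 onset /j/, coda /∅/ ok → permitted
Permitted: [wpaf.jwfas], [wso], [jvo.rlge], [jus.vwa], [rsu], [puw.jan], [gvivs], [je] → 8.

8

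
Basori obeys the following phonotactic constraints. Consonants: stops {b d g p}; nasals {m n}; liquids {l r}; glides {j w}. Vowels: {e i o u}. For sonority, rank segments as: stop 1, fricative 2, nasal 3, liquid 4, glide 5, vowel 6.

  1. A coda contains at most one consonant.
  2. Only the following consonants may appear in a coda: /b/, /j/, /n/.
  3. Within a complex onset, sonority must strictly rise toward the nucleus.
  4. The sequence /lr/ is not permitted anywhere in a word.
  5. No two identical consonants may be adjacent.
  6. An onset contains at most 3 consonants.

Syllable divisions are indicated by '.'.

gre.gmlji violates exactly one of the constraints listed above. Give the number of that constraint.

6

gre.gmlji: syllable 2 onset /gmlj/ has 4 consonants (> 3).
This is a violation of constraint 6: "An onset contains at most 3 consonants."
The remaining constraints (1, 2, 3, 4, 5) are satisfied.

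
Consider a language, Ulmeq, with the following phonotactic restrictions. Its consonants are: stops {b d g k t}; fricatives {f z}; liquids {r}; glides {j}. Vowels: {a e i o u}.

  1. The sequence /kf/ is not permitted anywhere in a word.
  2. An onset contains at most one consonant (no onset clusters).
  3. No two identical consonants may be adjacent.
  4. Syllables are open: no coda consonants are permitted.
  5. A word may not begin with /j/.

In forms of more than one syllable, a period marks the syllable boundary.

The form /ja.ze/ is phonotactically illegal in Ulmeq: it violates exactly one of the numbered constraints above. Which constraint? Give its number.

/ja.ze/: word begins with /j/.
This is a violation of constraint 5: "A word may not begin with /j/."
The remaining constraints (1, 2, 3, 4) are satisfied.

5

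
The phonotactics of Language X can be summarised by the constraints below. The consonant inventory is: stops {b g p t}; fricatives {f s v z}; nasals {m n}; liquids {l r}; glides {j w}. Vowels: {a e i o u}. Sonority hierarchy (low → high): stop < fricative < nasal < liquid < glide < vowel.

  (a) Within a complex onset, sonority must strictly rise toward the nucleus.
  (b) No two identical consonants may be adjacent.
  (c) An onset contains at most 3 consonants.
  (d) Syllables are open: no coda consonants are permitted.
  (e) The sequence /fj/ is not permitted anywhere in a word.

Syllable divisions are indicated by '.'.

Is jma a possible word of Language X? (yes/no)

jma — violates constraint (a): syllable 1 onset /jm/: /j/ (glide, 5) → /m/ (nasal, 3) does not rise → phonotactically illegal

no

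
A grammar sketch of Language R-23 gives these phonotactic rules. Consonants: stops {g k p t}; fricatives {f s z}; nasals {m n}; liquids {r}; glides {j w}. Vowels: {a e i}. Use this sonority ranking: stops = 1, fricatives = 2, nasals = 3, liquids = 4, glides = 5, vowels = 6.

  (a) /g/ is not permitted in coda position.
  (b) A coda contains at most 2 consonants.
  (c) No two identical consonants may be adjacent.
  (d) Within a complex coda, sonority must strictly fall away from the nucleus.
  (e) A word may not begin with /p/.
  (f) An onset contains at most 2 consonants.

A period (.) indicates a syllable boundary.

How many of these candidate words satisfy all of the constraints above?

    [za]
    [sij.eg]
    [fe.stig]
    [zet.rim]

[za] — σ1 onset /z/, coda /∅/ ok → phonotactically legal
[sij.eg] — violates constraint (a): syllable 2 coda contains /g/ → phonotactically illegal
[fe.stig] — violates constraint (a): syllable 2 coda contains /g/ → phonotactically illegal
[zet.rim] — σ1 onset /z/, coda /t/ ok; σ2 onset /r/, coda /m/ ok → phonotactically legal
Phonotactically legal: [za], [zet.rim] → 2.

2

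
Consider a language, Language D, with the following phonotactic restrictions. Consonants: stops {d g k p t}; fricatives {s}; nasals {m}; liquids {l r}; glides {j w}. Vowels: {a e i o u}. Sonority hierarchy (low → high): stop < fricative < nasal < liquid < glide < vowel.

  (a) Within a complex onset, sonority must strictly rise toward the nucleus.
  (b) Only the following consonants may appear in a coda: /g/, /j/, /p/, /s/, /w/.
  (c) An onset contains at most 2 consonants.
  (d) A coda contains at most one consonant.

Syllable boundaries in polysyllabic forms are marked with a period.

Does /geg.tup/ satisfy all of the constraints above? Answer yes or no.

yes

/geg.tup/ — σ1 onset /g/, coda /g/ ok; σ2 onset /t/, coda /p/ ok → well-formed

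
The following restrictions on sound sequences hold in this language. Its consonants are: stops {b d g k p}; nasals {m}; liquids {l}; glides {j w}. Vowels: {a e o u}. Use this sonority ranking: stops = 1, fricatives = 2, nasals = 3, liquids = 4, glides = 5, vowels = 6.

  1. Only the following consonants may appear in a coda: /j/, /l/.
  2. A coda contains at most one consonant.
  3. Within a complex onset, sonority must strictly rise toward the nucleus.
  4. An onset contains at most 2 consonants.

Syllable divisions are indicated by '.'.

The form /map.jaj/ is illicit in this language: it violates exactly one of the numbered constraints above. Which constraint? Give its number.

/map.jaj/: syllable 1 coda contains /p/, which is not a licensed coda consonant.
This is a violation of constraint 1: "Only the following consonants may appear in a coda: /j/, /l/."
The remaining constraints (2, 3, 4) are satisfied.

1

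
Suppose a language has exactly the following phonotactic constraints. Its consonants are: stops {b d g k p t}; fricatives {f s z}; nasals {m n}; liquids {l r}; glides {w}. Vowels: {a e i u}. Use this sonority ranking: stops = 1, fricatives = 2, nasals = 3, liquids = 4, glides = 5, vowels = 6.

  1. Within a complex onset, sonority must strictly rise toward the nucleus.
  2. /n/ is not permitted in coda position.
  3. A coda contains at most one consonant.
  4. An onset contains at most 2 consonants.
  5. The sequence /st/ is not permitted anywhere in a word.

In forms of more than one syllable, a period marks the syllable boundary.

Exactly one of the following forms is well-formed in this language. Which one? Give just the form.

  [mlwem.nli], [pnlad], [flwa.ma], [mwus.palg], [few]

[mlwem.nli] — violates constraint 4: syllable 1 onset /mlw/ has 3 consonants (> 2) → ill-formed
[pnlad] — violates constraint 4: syllable 1 onset /pnl/ has 3 consonants (> 2) → ill-formed
[flwa.ma] — violates constraint 4: syllable 1 onset /flw/ has 3 consonants (> 2) → ill-formed
[mwus.palg] — violates constraint 3: syllable 2 coda /lg/ has 2 consonants (> 1) → ill-formed
[few] — σ1 onset /f/, coda /w/ ok → well-formed

[few]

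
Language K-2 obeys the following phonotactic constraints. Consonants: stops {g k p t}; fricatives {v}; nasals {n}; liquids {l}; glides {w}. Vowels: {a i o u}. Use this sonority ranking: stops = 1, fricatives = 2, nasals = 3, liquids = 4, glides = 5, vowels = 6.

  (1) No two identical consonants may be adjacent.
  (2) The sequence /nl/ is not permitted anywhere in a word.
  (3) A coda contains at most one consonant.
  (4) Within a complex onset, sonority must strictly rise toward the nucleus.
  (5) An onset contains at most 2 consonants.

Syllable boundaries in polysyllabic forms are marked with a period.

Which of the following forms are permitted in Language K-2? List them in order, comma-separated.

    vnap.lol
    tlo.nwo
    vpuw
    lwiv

vnap.lol — σ1 onset /vn/ (2→3 rises), coda /p/ ok; σ2 onset /l/, coda /l/ ok → permitted
tlo.nwo — σ1 onset /tl/ (1→4 rises), coda /∅/ ok; σ2 onset /nw/ (3→5 rises), coda /∅/ ok → permitted
vpuw — violates constraint 4: syllable 1 onset /vp/: /v/ (fricative, 2) → /p/ (stop, 1) does not rise → not permitted
lwiv — σ1 onset /lw/ (4→5 rises), coda /v/ ok → permitted

vnap.lol, tlo.nwo, lwiv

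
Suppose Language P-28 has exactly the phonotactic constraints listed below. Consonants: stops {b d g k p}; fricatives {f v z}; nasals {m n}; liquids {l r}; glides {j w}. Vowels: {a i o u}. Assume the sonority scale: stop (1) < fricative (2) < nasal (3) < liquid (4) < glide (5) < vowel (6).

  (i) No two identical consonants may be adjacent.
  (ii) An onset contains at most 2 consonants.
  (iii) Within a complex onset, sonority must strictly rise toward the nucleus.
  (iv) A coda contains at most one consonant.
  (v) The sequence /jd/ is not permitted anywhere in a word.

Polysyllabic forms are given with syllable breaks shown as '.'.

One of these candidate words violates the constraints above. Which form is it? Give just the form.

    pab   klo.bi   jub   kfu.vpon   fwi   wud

kfu.vpon

pab — σ1 onset /p/, coda /b/ ok → phonotactically legal
klo.bi — σ1 onset /kl/ (1→4 rises), coda /∅/ ok; σ2 onset /b/, coda /∅/ ok → phonotactically legal
jub — σ1 onset /j/, coda /b/ ok → phonotactically legal
kfu.vpon — violates constraint (iii): syllable 2 onset /vp/: /v/ (fricative, 2) → /p/ (stop, 1) does not rise → phonotactically illegal
fwi — σ1 onset /fw/ (2→5 rises), coda /∅/ ok → phonotactically legal
wud — σ1 onset /w/, coda /d/ ok → phonotactically legal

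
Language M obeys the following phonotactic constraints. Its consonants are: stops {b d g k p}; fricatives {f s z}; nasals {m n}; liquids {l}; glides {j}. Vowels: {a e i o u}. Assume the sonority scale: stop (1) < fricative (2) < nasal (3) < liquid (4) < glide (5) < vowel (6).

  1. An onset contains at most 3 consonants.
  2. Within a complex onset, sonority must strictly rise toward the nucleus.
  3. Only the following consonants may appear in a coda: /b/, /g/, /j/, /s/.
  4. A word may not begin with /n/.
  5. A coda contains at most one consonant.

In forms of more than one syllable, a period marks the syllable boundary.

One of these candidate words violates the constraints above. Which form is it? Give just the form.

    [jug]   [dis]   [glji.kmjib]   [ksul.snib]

[jug] — σ1 onset /j/, coda /g/ ok → well-formed
[dis] — σ1 onset /d/, coda /s/ ok → well-formed
[glji.kmjib] — σ1 onset /glj/ (1→4→5 rises), coda /∅/ ok; σ2 onset /kmj/ (1→3→5 rises), coda /b/ ok → well-formed
[ksul.snib] — violates constraint 3: syllable 1 coda contains /l/, which is not a licensed coda consonant → ill-formed

[ksul.snib]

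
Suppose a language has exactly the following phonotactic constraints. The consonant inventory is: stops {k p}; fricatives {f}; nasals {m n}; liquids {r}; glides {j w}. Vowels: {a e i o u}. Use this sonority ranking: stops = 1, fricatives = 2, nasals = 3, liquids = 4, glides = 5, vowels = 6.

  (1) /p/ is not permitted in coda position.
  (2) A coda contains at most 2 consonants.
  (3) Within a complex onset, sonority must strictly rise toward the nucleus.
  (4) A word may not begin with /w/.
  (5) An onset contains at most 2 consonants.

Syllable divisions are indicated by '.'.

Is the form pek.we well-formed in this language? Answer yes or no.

pek.we — σ1 onset /p/, coda /k/ ok; σ2 onset /w/, coda /∅/ ok → well-formed

yes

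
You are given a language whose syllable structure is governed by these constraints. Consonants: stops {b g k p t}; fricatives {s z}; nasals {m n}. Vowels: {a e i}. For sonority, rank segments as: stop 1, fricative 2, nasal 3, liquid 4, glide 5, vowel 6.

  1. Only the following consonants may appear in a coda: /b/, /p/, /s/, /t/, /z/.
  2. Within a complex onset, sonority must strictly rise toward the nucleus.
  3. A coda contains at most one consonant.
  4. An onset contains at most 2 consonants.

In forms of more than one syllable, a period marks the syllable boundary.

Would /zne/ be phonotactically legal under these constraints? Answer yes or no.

/zne/ — σ1 onset /zn/ (2→3 rises), coda /∅/ ok → phonotactically legal

yes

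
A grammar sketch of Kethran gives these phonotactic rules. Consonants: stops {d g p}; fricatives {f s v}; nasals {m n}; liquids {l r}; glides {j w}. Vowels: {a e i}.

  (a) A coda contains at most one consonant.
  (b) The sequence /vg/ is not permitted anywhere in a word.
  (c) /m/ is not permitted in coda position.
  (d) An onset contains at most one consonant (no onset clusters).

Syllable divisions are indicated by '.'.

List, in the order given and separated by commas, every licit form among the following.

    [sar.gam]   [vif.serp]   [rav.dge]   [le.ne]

[sar.gam] — violates constraint (c): syllable 2 coda contains /m/ → illicit
[vif.serp] — violates constraint (a): syllable 2 coda /rp/ has 2 consonants (> 1) → illicit
[rav.dge] — violates constraint (d): syllable 2 onset /dg/ has 2 consonants (> 1) → illicit
[le.ne] — σ1 onset /l/, coda /∅/ ok; σ2 onset /n/, coda /∅/ ok → licit

[le.ne]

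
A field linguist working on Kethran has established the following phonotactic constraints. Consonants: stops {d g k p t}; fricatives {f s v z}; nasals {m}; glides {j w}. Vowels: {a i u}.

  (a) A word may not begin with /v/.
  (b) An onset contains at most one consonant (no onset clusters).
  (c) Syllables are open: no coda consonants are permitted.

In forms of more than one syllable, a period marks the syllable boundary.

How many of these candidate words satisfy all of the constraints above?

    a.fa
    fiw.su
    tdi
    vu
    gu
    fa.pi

3

a.fa — σ1 onset /∅/, coda /∅/ ok; σ2 onset /f/, coda /∅/ ok → permitted
fiw.su — violates constraint (c): syllable 1 coda /w/ has 1 consonant (> 0) → not permitted
tdi — violates constraint (b): syllable 1 onset /td/ has 2 consonants (> 1) → not permitted
vu — violates constraint (a): word begins with /v/ → not permitted
gu — σ1 onset /g/, coda /∅/ ok → permitted
fa.pi — σ1 onset /f/, coda /∅/ ok; σ2 onset /p/, coda /∅/ ok → permitted
Permitted: a.fa, gu, fa.pi → 3.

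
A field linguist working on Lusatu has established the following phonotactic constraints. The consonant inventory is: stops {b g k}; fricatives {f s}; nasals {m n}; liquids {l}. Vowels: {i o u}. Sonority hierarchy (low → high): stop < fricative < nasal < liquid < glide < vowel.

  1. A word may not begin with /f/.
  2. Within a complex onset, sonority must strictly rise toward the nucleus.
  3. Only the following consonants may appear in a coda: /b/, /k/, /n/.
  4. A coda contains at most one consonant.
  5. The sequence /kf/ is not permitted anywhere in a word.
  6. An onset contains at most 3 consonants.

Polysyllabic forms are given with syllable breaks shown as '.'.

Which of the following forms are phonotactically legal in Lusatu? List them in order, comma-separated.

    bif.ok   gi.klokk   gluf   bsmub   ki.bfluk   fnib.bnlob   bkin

bif.ok — violates constraint 3: syllable 1 coda contains /f/, which is not a licensed coda consonant → phonotactically illegal
gi.klokk — violates constraint 4: syllable 2 coda /kk/ has 2 consonants (> 1) → phonotactically illegal
gluf — violates constraint 3: syllable 1 coda contains /f/, which is not a licensed coda consonant → phonotactically illegal
bsmub — σ1 onset /bsm/ (1→2→3 rises), coda /b/ ok → phonotactically legal
ki.bfluk — σ1 onset /k/, coda /∅/ ok; σ2 onset /bfl/ (1→2→4 rises), coda /k/ ok → phonotactically legal
fnib.bnlob — violates constraint 1: word begins with /f/ → phonotactically illegal
bkin — violates constraint 2: syllable 1 onset /bk/: /b/ (stop, 1) → /k/ (stop, 1) does not rise → phonotactically illegal

bsmub, ki.bfluk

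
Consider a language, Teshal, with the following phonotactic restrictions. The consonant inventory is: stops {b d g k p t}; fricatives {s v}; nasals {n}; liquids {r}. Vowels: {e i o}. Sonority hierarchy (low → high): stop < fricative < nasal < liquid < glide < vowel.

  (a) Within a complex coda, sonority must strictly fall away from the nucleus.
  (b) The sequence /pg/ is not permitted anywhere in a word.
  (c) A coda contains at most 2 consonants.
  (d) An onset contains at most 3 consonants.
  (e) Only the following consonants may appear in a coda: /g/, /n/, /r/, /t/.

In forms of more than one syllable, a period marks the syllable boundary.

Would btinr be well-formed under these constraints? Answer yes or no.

no

btinr — violates constraint (a): syllable 1 coda /nr/: /n/ (nasal, 3) → /r/ (liquid, 4) does not fall → ill-formed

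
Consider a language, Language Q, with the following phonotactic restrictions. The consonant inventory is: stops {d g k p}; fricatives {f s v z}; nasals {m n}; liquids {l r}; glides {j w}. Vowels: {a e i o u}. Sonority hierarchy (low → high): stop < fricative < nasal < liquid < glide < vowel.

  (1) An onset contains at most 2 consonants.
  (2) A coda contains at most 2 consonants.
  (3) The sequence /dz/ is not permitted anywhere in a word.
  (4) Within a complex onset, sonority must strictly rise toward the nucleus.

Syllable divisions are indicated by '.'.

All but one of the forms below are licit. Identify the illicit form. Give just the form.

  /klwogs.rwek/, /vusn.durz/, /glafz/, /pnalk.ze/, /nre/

/klwogs.rwek/ — violates constraint 1: syllable 1 onset /klw/ has 3 consonants (> 2) → illicit
/vusn.durz/ — σ1 onset /v/, coda /sn/ (2C) ok; σ2 onset /d/, coda /rz/ (2C) ok → licit
/glafz/ — σ1 onset /gl/ (1→4 rises), coda /fz/ (2C) ok → licit
/pnalk.ze/ — σ1 onset /pn/ (1→3 rises), coda /lk/ (2C) ok; σ2 onset /z/, coda /∅/ ok → licit
/nre/ — σ1 onset /nr/ (3→4 rises), coda /∅/ ok → licit

/klwogs.rwek/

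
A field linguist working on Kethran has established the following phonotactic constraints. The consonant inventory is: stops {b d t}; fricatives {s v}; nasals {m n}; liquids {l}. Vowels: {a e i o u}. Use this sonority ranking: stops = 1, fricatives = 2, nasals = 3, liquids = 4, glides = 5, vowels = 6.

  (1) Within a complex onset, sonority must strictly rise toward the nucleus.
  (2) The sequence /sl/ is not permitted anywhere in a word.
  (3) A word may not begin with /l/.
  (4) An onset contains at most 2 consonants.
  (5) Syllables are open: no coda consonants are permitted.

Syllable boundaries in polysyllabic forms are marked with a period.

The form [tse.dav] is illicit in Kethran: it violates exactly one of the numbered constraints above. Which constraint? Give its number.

[tse.dav]: syllable 2 coda /v/ has 1 consonant (> 0).
This is a violation of constraint 5: "Syllables are open: no coda consonants are permitted."
The remaining constraints (1, 2, 3, 4) are satisfied.

5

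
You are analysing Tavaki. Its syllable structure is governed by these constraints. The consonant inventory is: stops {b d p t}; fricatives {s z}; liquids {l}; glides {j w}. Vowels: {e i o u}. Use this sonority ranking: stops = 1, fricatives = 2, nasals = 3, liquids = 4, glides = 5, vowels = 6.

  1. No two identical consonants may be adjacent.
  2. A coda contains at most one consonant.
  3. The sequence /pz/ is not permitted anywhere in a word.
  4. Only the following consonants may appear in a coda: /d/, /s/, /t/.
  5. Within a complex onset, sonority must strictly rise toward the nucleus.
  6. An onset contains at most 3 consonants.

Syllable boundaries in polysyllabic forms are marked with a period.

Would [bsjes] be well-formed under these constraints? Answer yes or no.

yes

[bsjes] — σ1 onset /bsj/ (1→2→5 rises), coda /s/ ok → well-formed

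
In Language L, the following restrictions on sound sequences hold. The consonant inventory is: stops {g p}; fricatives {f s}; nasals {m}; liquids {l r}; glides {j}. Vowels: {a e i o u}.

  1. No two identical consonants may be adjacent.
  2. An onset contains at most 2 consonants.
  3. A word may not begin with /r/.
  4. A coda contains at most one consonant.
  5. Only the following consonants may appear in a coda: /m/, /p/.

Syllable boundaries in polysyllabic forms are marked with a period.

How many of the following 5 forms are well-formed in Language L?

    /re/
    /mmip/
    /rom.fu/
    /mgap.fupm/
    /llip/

/re/ — violates constraint 3: word begins with /r/ → ill-formed
/mmip/ — violates constraint 1: adjacent identical consonants /mm/ → ill-formed
/rom.fu/ — violates constraint 3: word begins with /r/ → ill-formed
/mgap.fupm/ — violates constraint 4: syllable 2 coda /pm/ has 2 consonants (> 1) → ill-formed
/llip/ — violates constraint 1: adjacent identical consonants /ll/ → ill-formed
No form is well-formed → 0.

0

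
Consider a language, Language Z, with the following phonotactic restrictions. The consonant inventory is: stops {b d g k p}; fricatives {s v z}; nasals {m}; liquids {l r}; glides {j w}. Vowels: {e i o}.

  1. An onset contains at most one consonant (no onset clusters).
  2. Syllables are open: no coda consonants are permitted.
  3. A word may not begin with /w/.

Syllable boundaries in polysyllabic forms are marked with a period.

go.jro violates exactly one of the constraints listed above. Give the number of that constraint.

1

go.jro: syllable 2 onset /jr/ has 2 consonants (> 1).
This is a violation of constraint 1: "An onset contains at most one consonant (no onset clusters)."
The remaining constraints (2, 3) are satisfied.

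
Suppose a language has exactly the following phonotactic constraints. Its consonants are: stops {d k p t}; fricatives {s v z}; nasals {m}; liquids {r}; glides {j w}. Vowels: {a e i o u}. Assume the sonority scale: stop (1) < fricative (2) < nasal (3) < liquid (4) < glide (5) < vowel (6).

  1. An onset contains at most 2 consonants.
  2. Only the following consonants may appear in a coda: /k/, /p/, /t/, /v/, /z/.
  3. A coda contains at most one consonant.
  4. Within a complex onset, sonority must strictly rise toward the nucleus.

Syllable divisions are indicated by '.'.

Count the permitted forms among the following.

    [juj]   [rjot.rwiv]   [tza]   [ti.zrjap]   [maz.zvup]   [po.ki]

[juj] — violates constraint 2: syllable 1 coda contains /j/, which is not a licensed coda consonant → not permitted
[rjot.rwiv] — σ1 onset /rj/ (4→5 rises), coda /t/ ok; σ2 onset /rw/ (4→5 rises), coda /v/ ok → permitted
[tza] — σ1 onset /tz/ (1→2 rises), coda /∅/ ok → permitted
[ti.zrjap] — violates constraint 1: syllable 2 onset /zrj/ has 3 consonants (> 2) → not permitted
[maz.zvup] — violates constraint 4: syllable 2 onset /zv/: /z/ (fricative, 2) → /v/ (fricative, 2) does not rise → not permitted
[po.ki] — σ1 onset /p/, coda /∅/ ok; σ2 onset /k/, coda /∅/ ok → permitted
Permitted: [rjot.rwiv], [tza], [po.ki] → 3.

3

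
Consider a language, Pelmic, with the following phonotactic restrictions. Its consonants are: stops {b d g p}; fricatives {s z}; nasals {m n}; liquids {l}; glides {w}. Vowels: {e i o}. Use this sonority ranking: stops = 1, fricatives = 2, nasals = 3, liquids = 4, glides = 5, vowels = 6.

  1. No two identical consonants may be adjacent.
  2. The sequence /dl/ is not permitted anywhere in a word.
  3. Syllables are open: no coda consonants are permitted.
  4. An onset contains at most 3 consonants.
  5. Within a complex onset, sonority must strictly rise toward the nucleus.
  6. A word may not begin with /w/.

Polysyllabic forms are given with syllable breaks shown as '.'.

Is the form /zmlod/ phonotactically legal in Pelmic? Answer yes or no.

/zmlod/ — violates constraint 3: syllable 1 coda /d/ has 1 consonant (> 0) → phonotactically illegal

no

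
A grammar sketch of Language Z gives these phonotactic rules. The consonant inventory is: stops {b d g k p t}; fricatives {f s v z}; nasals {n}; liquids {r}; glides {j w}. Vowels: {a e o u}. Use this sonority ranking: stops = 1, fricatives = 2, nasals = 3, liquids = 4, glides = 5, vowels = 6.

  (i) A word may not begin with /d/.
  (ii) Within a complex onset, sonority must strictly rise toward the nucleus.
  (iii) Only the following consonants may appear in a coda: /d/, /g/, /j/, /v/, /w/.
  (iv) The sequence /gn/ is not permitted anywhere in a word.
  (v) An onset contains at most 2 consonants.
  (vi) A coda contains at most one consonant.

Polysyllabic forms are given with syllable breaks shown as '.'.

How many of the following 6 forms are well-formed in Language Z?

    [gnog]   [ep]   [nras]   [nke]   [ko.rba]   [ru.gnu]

0

[gnog] — violates constraint (iv): contains banned sequence /gn/ → ill-formed
[ep] — violates constraint (iii): syllable 1 coda contains /p/, which is not a licensed coda consonant → ill-formed
[nras] — violates constraint (iii): syllable 1 coda contains /s/, which is not a licensed coda consonant → ill-formed
[nke] — violates constraint (ii): syllable 1 onset /nk/: /n/ (nasal, 3) → /k/ (stop, 1) does not rise → ill-formed
[ko.rba] — violates constraint (ii): syllable 2 onset /rb/: /r/ (liquid, 4) → /b/ (stop, 1) does not rise → ill-formed
[ru.gnu] — violates constraint (iv): contains banned sequence /gn/ → ill-formed
No form is well-formed → 0.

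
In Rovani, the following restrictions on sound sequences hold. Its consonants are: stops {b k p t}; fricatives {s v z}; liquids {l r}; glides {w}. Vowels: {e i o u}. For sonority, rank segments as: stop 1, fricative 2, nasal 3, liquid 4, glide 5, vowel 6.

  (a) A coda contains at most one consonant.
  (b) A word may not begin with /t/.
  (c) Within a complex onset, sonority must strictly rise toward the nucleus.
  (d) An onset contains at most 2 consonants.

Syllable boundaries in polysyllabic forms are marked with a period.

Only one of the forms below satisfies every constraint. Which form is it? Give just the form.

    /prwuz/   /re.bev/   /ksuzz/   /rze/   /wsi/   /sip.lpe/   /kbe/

/prwuz/ — violates constraint (d): syllable 1 onset /prw/ has 3 consonants (> 2) → not permitted
/re.bev/ — σ1 onset /r/, coda /∅/ ok; σ2 onset /b/, coda /v/ ok → permitted
/ksuzz/ — violates constraint (a): syllable 1 coda /zz/ has 2 consonants (> 1) → not permitted
/rze/ — violates constraint (c): syllable 1 onset /rz/: /r/ (liquid, 4) → /z/ (fricative, 2) does not rise → not permitted
/wsi/ — violates constraint (c): syllable 1 onset /ws/: /w/ (glide, 5) → /s/ (fricative, 2) does not rise → not permitted
/sip.lpe/ — violates constraint (c): syllable 2 onset /lp/: /l/ (liquid, 4) → /p/ (stop, 1) does not rise → not permitted
/kbe/ — violates constraint (c): syllable 1 onset /kb/: /k/ (stop, 1) → /b/ (stop, 1) does not rise → not permitted

/re.bev/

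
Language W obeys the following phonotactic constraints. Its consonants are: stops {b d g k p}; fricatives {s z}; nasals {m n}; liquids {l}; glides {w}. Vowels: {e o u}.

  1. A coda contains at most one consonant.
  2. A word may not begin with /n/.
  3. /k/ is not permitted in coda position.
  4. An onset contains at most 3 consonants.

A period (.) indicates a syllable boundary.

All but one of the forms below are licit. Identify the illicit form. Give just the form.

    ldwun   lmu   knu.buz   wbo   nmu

ldwun — σ1 onset /ldw/ (3C), coda /n/ ok → licit
lmu — σ1 onset /lm/ (2C), coda /∅/ ok → licit
knu.buz — σ1 onset /kn/ (2C), coda /∅/ ok; σ2 onset /b/, coda /z/ ok → licit
wbo — σ1 onset /wb/ (2C), coda /∅/ ok → licit
nmu — violates constraint 2: word begins with /n/ → illicit

nmu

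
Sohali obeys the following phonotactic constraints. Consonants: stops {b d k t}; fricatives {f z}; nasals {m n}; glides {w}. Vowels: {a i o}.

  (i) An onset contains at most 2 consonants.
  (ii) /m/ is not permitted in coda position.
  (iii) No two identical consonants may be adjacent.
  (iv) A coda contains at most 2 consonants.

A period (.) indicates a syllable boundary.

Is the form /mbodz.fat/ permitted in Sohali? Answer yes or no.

/mbodz.fat/ — σ1 onset /mb/ (2C), coda /dz/ (2C) ok; σ2 onset /f/, coda /t/ ok → permitted

yes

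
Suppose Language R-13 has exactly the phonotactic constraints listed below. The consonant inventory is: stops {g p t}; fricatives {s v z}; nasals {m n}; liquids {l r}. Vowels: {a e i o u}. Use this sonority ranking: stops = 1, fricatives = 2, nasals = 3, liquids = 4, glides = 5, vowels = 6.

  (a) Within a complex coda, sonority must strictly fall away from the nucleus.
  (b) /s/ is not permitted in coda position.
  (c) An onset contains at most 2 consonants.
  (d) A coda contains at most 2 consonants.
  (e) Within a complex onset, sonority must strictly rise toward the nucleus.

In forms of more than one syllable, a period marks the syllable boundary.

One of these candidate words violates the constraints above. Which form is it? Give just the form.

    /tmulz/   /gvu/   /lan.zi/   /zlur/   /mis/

/mis/

/tmulz/ — σ1 onset /tm/ (1→3 rises), coda /lz/ (4→2 falls) ok → phonotactically legal
/gvu/ — σ1 onset /gv/ (1→2 rises), coda /∅/ ok → phonotactically legal
/lan.zi/ — σ1 onset /l/, coda /n/ ok; σ2 onset /z/, coda /∅/ ok → phonotactically legal
/zlur/ — σ1 onset /zl/ (2→4 rises), coda /r/ ok → phonotactically legal
/mis/ — violates constraint (b): syllable 1 coda contains /s/ → phonotactically illegal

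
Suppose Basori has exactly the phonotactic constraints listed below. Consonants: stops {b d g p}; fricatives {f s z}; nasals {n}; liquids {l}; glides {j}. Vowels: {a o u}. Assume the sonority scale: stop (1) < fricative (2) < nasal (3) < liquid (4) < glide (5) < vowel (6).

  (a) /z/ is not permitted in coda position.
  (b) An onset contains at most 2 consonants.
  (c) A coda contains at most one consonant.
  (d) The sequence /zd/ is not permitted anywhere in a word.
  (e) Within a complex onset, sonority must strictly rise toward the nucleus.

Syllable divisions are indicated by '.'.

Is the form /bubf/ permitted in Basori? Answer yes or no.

no

/bubf/ — violates constraint (c): syllable 1 coda /bf/ has 2 consonants (> 1) → not permitted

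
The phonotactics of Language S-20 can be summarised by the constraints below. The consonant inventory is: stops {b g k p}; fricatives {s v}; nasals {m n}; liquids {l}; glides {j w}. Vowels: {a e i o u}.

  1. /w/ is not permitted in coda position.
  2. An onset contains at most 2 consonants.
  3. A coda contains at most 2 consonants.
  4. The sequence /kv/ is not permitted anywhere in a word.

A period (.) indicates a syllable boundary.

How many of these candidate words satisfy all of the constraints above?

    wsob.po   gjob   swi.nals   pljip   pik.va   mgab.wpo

4

wsob.po — σ1 onset /ws/ (2C), coda /b/ ok; σ2 onset /p/, coda /∅/ ok → well-formed
gjob — σ1 onset /gj/ (2C), coda /b/ ok → well-formed
swi.nals — σ1 onset /sw/ (2C), coda /∅/ ok; σ2 onset /n/, coda /ls/ (2C) ok → well-formed
pljip — violates constraint 2: syllable 1 onset /plj/ has 3 consonants (> 2) → ill-formed
pik.va — violates constraint 4: contains banned sequence /kv/ → ill-formed
mgab.wpo — σ1 onset /mg/ (2C), coda /b/ ok; σ2 onset /wp/ (2C), coda /∅/ ok → well-formed
Well-formed: wsob.po, gjob, swi.nals, mgab.wpo → 4.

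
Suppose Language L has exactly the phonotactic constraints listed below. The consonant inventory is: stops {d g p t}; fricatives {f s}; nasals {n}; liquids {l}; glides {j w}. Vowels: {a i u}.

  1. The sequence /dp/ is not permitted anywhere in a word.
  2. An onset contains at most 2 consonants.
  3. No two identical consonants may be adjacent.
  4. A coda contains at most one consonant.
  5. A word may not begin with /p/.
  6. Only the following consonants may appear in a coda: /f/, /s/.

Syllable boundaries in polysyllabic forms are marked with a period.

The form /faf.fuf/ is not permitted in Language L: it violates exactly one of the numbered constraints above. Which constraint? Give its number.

3

/faf.fuf/: adjacent identical consonants /ff/.
This is a violation of constraint 3: "No two identical consonants may be adjacent."
The remaining constraints (1, 2, 4, 5, 6) are satisfied.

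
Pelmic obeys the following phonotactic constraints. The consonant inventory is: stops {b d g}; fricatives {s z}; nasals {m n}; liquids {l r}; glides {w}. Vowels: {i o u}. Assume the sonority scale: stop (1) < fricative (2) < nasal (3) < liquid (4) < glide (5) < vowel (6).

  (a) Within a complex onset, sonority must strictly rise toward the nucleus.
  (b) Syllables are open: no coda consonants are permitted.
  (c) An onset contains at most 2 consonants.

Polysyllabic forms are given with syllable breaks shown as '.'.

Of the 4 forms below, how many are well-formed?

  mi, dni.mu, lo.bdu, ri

mi — σ1 onset /m/, coda /∅/ ok → well-formed
dni.mu — σ1 onset /dn/ (1→3 rises), coda /∅/ ok; σ2 onset /m/, coda /∅/ ok → well-formed
lo.bdu — violates constraint (a): syllable 2 onset /bd/: /b/ (stop, 1) → /d/ (stop, 1) does not rise → ill-formed
ri — σ1 onset /r/, coda /∅/ ok → well-formed
Well-formed: mi, dni.mu, ri → 3.

3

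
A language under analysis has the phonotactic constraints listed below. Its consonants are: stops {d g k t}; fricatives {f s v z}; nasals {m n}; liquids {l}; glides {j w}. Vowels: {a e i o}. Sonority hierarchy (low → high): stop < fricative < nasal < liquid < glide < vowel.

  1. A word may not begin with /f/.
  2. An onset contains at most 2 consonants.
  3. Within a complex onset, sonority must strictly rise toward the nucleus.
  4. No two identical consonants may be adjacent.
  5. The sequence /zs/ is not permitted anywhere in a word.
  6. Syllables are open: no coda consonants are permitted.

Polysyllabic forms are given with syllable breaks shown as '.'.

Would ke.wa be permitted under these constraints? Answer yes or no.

ke.wa — σ1 onset /k/, coda /∅/ ok; σ2 onset /w/, coda /∅/ ok → permitted

yes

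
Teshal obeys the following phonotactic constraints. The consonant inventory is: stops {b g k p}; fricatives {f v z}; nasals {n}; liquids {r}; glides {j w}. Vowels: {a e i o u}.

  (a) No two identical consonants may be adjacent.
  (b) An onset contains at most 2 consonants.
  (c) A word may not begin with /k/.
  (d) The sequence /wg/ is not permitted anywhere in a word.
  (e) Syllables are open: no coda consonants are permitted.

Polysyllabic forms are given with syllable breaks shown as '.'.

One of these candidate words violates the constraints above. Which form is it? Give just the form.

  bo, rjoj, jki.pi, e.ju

rjoj

bo — σ1 onset /b/, coda /∅/ ok → phonotactically legal
rjoj — violates constraint (e): syllable 1 coda /j/ has 1 consonant (> 0) → phonotactically illegal
jki.pi — σ1 onset /jk/ (2C), coda /∅/ ok; σ2 onset /p/, coda /∅/ ok → phonotactically legal
e.ju — σ1 onset /∅/, coda /∅/ ok; σ2 onset /j/, coda /∅/ ok → phonotactically legal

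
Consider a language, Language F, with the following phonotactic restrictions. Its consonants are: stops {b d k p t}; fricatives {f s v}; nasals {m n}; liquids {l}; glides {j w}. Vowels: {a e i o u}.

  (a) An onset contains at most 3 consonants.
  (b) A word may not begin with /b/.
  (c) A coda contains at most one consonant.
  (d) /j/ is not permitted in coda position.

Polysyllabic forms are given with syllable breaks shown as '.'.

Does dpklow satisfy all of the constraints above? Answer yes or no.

no

dpklow — violates constraint (a): syllable 1 onset /dpkl/ has 4 consonants (> 3) → phonotactically illegal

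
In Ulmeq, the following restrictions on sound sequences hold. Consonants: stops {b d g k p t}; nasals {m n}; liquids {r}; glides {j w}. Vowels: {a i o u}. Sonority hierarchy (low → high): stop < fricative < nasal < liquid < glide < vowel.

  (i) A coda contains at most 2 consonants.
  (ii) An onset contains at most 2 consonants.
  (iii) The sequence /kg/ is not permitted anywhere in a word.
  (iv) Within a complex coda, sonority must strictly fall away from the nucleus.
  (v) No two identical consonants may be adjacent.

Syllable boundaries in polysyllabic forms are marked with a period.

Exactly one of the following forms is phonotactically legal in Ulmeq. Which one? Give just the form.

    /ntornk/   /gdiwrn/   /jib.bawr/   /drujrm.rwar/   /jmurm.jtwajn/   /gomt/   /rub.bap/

/gomt/

/ntornk/ — violates constraint (i): syllable 1 coda /rnk/ has 3 consonants (> 2) → phonotactically illegal
/gdiwrn/ — violates constraint (i): syllable 1 coda /wrn/ has 3 consonants (> 2) → phonotactically illegal
/jib.bawr/ — violates constraint (v): adjacent identical consonants /bb/ → phonotactically illegal
/drujrm.rwar/ — violates constraint (i): syllable 1 coda /jrm/ has 3 consonants (> 2) → phonotactically illegal
/jmurm.jtwajn/ — violates constraint (ii): syllable 2 onset /jtw/ has 3 consonants (> 2) → phonotactically illegal
/gomt/ — σ1 onset /g/, coda /mt/ (3→1 falls) ok → phonotactically legal
/rub.bap/ — violates constraint (v): adjacent identical consonants /bb/ → phonotactically illegal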